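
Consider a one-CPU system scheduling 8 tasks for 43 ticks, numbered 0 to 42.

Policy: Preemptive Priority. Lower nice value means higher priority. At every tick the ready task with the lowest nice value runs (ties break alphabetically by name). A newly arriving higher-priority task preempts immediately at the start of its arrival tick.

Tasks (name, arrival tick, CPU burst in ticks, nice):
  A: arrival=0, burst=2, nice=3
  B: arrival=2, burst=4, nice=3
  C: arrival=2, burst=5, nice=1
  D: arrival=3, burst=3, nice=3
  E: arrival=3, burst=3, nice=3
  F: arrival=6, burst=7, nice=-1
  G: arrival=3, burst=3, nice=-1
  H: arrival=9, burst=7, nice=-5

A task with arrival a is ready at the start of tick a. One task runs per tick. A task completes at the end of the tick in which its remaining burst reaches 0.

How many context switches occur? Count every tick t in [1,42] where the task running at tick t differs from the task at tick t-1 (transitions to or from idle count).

t=0: ready={A} → run A
t=1: ready={A} → run A
t=2: ready={B,C} → run C
t=3: ready={B,C,D,E,G} → run G
t=4: ready={B,C,D,E,G} → run G
t=5: ready={B,C,D,E,G} → run G
t=6: ready={B,C,D,E,F} → run F
t=7: ready={B,C,D,E,F} → run F
t=8: ready={B,C,D,E,F} → run F
t=9: ready={B,C,D,E,F,H} → run H
t=10: ready={B,C,D,E,F,H} → run H
t=11: ready={B,C,D,E,F,H} → run H
t=12: ready={B,C,D,E,F,H} → run H
t=13: ready={B,C,D,E,F,H} → run H
t=14: ready={B,C,D,E,F,H} → run H
t=15: ready={B,C,D,E,F,H} → run H
t=16: ready={B,C,D,E,F} → run F
t=17: ready={B,C,D,E,F} → run F
t=18: ready={B,C,D,E,F} → run F
t=19: ready={B,C,D,E,F} → run F
t=20: ready={B,C,D,E} → run C
t=21: ready={B,C,D,E} → run C
t=22: ready={B,C,D,E} → run C
t=23: ready={B,C,D,E} → run C
t=24: ready={B,D,E} → run B
t=25: ready={B,D,E} → run B
t=26: ready={B,D,E} → run B
t=27: ready={B,D,E} → run B
t=28: ready={D,E} → run D
t=29: ready={D,E} → run D
t=30: ready={D,E} → run D
t=31: ready={E} → run E
t=32: ready={E} → run E
t=33: ready={E} → run E
t=34: (idle)
t=35: (idle)
t=36: (idle)
t=37: (idle)
t=38: (idle)
t=39: (idle)
t=40: (idle)
t=41: (idle)
t=42: (idle)

context switches = 10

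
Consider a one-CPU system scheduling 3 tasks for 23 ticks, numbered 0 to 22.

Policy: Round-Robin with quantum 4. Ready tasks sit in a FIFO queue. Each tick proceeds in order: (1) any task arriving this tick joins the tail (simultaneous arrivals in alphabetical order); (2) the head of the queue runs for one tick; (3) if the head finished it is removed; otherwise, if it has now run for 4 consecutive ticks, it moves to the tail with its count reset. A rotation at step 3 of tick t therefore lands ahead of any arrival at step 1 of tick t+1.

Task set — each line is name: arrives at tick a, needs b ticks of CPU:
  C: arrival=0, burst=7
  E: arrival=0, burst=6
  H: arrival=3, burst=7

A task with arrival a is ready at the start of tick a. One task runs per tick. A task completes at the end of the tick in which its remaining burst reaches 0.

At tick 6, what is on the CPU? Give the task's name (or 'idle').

t=0: queue=[C,E] q_used=0 → run C
t=1: queue=[C,E] q_used=1 → run C
t=2: queue=[C,E] q_used=2 → run C
t=3: queue=[C,E,H] q_used=3 → run C
t=4: queue=[E,H,C] q_used=0 → run E
t=5: queue=[E,H,C] q_used=1 → run E
t=6: queue=[E,H,C] q_used=2 → run E
t=7: queue=[E,H,C] q_used=3 → run E
t=8: queue=[H,C,E] q_used=0 → run H
t=9: queue=[H,C,E] q_used=1 → run H
t=10: queue=[H,C,E] q_used=2 → run H
t=11: queue=[H,C,E] q_used=3 → run H
t=12: queue=[C,E,H] q_used=0 → run C
t=13: queue=[C,E,H] q_used=1 → run C
t=14: queue=[C,E,H] q_used=2 → run C
t=15: queue=[E,H] q_used=0 → run E
t=16: queue=[E,H] q_used=1 → run E
t=17: queue=[H] q_used=0 → run H
t=18: queue=[H] q_used=1 → run H
t=19: queue=[H] q_used=2 → run H
t=20: (idle)
t=21: (idle)
t=22: (idle)

running at tick 6 = E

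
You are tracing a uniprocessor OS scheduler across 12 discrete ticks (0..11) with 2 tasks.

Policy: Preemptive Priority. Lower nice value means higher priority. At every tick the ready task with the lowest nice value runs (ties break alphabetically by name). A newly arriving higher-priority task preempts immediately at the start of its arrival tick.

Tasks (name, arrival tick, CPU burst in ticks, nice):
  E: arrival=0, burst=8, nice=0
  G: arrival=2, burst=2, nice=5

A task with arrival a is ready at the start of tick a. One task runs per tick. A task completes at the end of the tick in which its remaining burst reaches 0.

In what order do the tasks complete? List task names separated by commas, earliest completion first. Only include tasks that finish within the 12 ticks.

t=0: ready={E} → run E
t=1: ready={E} → run E
t=2: ready={E,G} → run E
t=3: ready={E,G} → run E
t=4: ready={E,G} → run E
t=5: ready={E,G} → run E
t=6: ready={E,G} → run E
t=7: ready={E,G} → run E
t=8: ready={G} → run G
t=9: ready={G} → run G
t=10: (idle)
t=11: (idle)

completion order = E, G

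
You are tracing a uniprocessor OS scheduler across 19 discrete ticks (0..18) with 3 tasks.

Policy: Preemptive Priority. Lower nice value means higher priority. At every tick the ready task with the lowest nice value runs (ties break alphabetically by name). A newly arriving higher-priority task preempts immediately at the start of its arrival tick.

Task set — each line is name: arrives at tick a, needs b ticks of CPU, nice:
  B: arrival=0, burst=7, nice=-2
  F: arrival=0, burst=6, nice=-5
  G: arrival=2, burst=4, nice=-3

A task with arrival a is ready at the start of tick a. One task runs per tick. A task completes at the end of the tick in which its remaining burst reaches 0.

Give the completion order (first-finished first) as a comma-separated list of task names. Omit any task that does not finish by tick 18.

completion order = F, G, B

t=0: ready={B,F} → run F
t=1: ready={B,F} → run F
t=2: ready={B,F,G} → run F
t=3: ready={B,F,G} → run F
t=4: ready={B,F,G} → run F
t=5: ready={B,F,G} → run F
t=6: ready={B,G} → run G
t=7: ready={B,G} → run G
t=8: ready={B,G} → run G
t=9: ready={B,G} → run G
t=10: ready={B} → run B
t=11: ready={B} → run B
t=12: ready={B} → run B
t=13: ready={B} → run B
t=14: ready={B} → run B
t=15: ready={B} → run B
t=16: ready={B} → run B
t=17: (idle)
t=18: (idle)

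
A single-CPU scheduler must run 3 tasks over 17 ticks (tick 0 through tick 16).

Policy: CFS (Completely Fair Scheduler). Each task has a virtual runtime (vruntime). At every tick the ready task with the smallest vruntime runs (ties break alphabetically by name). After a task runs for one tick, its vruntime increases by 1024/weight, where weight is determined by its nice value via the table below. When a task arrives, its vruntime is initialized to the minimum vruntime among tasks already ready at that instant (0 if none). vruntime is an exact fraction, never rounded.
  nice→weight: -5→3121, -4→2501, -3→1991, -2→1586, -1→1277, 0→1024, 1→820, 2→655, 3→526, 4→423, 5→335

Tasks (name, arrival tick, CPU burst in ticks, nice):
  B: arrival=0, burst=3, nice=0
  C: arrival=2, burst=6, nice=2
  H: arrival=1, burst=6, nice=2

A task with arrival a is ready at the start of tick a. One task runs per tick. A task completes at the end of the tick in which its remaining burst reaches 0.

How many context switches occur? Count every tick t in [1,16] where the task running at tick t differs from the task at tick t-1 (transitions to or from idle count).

t=0: vr[B=0] → run B
t=1: vr[B=1 H=1] → run B
t=2: vr[B=2 C=1 H=1] → run C
t=3: vr[B=2 C=1679/655 H=1] → run H
t=4: vr[B=2 C=1679/655 H=1679/655] → run B
t=5: vr[C=1679/655 H=1679/655] → run C
t=6: vr[C=2703/655 H=1679/655] → run H
t=7: vr[C=2703/655 H=2703/655] → run C
t=8: vr[C=3727/655 H=2703/655] → run H
t=9: vr[C=3727/655 H=3727/655] → run C
t=10: vr[C=4751/655 H=3727/655] → run H
t=11: vr[C=4751/655 H=4751/655] → run C
t=12: vr[C=1155/131 H=4751/655] → run H
t=13: vr[C=1155/131 H=1155/131] → run C
t=14: vr[H=1155/131] → run H
t=15: (idle)
t=16: (idle)

context switches = 14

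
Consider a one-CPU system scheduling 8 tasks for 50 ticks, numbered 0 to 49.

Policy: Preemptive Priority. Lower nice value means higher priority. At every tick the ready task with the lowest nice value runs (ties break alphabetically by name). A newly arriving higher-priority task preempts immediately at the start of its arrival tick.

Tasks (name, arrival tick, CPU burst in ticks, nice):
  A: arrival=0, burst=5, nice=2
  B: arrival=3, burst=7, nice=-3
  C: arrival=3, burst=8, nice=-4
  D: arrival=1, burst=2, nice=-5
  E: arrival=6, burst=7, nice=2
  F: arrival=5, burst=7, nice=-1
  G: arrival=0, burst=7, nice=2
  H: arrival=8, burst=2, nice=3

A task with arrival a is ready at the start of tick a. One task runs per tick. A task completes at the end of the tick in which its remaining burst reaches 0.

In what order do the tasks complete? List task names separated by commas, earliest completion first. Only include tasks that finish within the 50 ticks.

completion order = D, C, B, F, A, E, G, H

t=0: ready={A,G} → run A
t=1: ready={A,D,G} → run D
t=2: ready={A,D,G} → run D
t=3: ready={A,B,C,G} → run C
t=4: ready={A,B,C,G} → run C
t=5: ready={A,B,C,F,G} → run C
t=6: ready={A,B,C,E,F,G} → run C
t=7: ready={A,B,C,E,F,G} → run C
t=8: ready={A,B,C,E,F,G,H} → run C
t=9: ready={A,B,C,E,F,G,H} → run C
t=10: ready={A,B,C,E,F,G,H} → run C
t=11: ready={A,B,E,F,G,H} → run B
t=12: ready={A,B,E,F,G,H} → run B
t=13: ready={A,B,E,F,G,H} → run B
t=14: ready={A,B,E,F,G,H} → run B
t=15: ready={A,B,E,F,G,H} → run B
t=16: ready={A,B,E,F,G,H} → run B
t=17: ready={A,B,E,F,G,H} → run B
t=18: ready={A,E,F,G,H} → run F
t=19: ready={A,E,F,G,H} → run F
t=20: ready={A,E,F,G,H} → run F
t=21: ready={A,E,F,G,H} → run F
t=22: ready={A,E,F,G,H} → run F
t=23: ready={A,E,F,G,H} → run F
t=24: ready={A,E,F,G,H} → run F
t=25: ready={A,E,G,H} → run A
t=26: ready={A,E,G,H} → run A
t=27: ready={A,E,G,H} → run A
t=28: ready={A,E,G,H} → run A
t=29: ready={E,G,H} → run E
t=30: ready={E,G,H} → run E
t=31: ready={E,G,H} → run E
t=32: ready={E,G,H} → run E
t=33: ready={E,G,H} → run E
t=34: ready={E,G,H} → run E
t=35: ready={E,G,H} → run E
t=36: ready={G,H} → run G
t=37: ready={G,H} → run G
t=38: ready={G,H} → run G
t=39: ready={G,H} → run G
t=40: ready={G,H} → run G
t=41: ready={G,H} → run G
t=42: ready={G,H} → run G
t=43: ready={H} → run H
t=44: ready={H} → run H
t=45: (idle)
t=46: (idle)
t=47: (idle)
t=48: (idle)
t=49: (idle)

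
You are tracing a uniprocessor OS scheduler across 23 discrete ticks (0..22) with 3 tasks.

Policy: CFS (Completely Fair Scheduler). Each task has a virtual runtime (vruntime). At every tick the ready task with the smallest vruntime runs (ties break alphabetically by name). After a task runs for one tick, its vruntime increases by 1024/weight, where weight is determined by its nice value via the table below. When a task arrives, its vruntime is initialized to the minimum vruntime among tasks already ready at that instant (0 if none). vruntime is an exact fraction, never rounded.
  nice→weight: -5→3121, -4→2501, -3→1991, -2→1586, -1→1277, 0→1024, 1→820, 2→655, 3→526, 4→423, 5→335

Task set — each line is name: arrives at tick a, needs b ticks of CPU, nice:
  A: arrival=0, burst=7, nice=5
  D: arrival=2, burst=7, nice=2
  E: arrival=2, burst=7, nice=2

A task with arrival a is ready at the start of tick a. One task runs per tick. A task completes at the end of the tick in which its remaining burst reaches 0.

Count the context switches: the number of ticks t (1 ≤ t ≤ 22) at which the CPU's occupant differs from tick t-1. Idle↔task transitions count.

t=0: vr[A=0] → run A
t=1: vr[A=1024/335] → run A
t=2: vr[A=2048/335 D=2048/335 E=2048/335] → run A
t=3: vr[A=3072/335 D=2048/335 E=2048/335] → run D
t=4: vr[A=3072/335 D=336896/43885 E=2048/335] → run E
t=5: vr[A=3072/335 D=336896/43885 E=336896/43885] → run D
t=6: vr[A=3072/335 D=405504/43885 E=336896/43885] → run E
t=7: vr[A=3072/335 D=405504/43885 E=405504/43885] → run A
t=8: vr[A=4096/335 D=405504/43885 E=405504/43885] → run D
t=9: vr[A=4096/335 D=474112/43885 E=405504/43885] → run E
t=10: vr[A=4096/335 D=474112/43885 E=474112/43885] → run D
t=11: vr[A=4096/335 D=108544/8777 E=474112/43885] → run E
t=12: vr[A=4096/335 D=108544/8777 E=108544/8777] → run A
t=13: vr[A=1024/67 D=108544/8777 E=108544/8777] → run D
t=14: vr[A=1024/67 D=611328/43885 E=108544/8777] → run E
t=15: vr[A=1024/67 D=611328/43885 E=611328/43885] → run D
t=16: vr[A=1024/67 D=679936/43885 E=611328/43885] → run E
t=17: vr[A=1024/67 D=679936/43885 E=679936/43885] → run A
t=18: vr[A=6144/335 D=679936/43885 E=679936/43885] → run D
t=19: vr[A=6144/335 E=679936/43885] → run E
t=20: vr[A=6144/335] → run A
t=21: (idle)
t=22: (idle)

context switches = 19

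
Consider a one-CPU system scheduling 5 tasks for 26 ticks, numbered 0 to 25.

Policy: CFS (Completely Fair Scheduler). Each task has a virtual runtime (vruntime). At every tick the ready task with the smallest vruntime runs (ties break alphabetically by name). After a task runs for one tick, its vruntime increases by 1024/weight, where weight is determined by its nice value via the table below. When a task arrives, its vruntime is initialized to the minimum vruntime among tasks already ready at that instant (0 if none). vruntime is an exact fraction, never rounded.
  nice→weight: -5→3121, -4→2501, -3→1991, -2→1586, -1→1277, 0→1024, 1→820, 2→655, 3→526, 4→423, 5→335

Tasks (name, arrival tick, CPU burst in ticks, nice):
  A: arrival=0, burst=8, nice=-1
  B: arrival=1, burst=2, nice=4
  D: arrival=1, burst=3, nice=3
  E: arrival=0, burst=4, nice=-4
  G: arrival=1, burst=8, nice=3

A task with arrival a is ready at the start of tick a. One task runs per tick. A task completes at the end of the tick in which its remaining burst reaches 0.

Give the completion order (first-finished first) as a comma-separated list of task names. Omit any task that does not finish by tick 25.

completion order = E, B, D, A, G

t=0: vr[A=0 E=0] → run A
t=1: vr[A=1024/1277 B=0 D=0 E=0 G=0] → run B
t=2: vr[A=1024/1277 B=1024/423 D=0 E=0 G=0] → run D
t=3: vr[A=1024/1277 B=1024/423 D=512/263 E=0 G=0] → run E
t=4: vr[A=1024/1277 B=1024/423 D=512/263 E=1024/2501 G=0] → run G
t=5: vr[A=1024/1277 B=1024/423 D=512/263 E=1024/2501 G=512/263] → run E
t=6: vr[A=1024/1277 B=1024/423 D=512/263 E=2048/2501 G=512/263] → run A
t=7: vr[A=2048/1277 B=1024/423 D=512/263 E=2048/2501 G=512/263] → run E
t=8: vr[A=2048/1277 B=1024/423 D=512/263 E=3072/2501 G=512/263] → run E
t=9: vr[A=2048/1277 B=1024/423 D=512/263 G=512/263] → run A
t=10: vr[A=3072/1277 B=1024/423 D=512/263 G=512/263] → run D
t=11: vr[A=3072/1277 B=1024/423 D=1024/263 G=512/263] → run G
t=12: vr[A=3072/1277 B=1024/423 D=1024/263 G=1024/263] → run A
t=13: vr[A=4096/1277 B=1024/423 D=1024/263 G=1024/263] → run B
t=14: vr[A=4096/1277 D=1024/263 G=1024/263] → run A
t=15: vr[A=5120/1277 D=1024/263 G=1024/263] → run D
t=16: vr[A=5120/1277 G=1024/263] → run G
t=17: vr[A=5120/1277 G=1536/263] → run A
t=18: vr[A=6144/1277 G=1536/263] → run A
t=19: vr[A=7168/1277 G=1536/263] → run A
t=20: vr[G=1536/263] → run G
t=21: vr[G=2048/263] → run G
t=22: vr[G=2560/263] → run G
t=23: vr[G=3072/263] → run G
t=24: vr[G=3584/263] → run G
t=25: (idle)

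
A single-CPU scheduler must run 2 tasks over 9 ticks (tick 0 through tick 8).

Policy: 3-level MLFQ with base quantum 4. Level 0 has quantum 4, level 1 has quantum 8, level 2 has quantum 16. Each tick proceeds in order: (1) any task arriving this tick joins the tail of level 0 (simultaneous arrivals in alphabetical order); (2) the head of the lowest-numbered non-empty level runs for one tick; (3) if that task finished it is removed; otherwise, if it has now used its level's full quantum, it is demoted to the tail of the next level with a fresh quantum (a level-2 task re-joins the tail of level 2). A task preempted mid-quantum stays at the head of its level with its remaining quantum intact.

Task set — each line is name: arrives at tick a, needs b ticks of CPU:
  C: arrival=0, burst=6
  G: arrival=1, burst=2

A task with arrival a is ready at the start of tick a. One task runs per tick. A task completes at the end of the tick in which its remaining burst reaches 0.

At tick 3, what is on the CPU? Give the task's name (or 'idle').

t=0: L0/L1/L2 = C/-/- → run C
t=1: L0/L1/L2 = CG/-/- → run C
t=2: L0/L1/L2 = CG/-/- → run C
t=3: L0/L1/L2 = CG/-/- → run C
t=4: L0/L1/L2 = G/C/- → run G
t=5: L0/L1/L2 = G/C/- → run G
t=6: L0/L1/L2 = -/C/- → run C
t=7: L0/L1/L2 = -/C/- → run C
t=8: (idle)

running at tick 3 = C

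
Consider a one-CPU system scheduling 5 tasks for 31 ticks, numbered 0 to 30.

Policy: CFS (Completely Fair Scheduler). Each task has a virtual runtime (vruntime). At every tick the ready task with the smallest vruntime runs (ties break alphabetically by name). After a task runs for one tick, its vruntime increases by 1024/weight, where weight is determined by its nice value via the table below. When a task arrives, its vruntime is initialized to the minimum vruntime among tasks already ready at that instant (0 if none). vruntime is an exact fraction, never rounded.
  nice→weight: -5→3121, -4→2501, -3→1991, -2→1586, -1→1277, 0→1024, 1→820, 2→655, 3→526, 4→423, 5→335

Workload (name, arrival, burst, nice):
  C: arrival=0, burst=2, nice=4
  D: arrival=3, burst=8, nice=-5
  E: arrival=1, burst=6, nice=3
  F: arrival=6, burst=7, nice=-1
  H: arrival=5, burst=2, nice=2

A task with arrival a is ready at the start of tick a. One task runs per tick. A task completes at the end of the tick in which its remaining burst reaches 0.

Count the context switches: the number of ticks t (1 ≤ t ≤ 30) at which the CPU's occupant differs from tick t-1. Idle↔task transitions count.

t=0: vr[C=0] → run C
t=1: vr[C=1024/423 E=1024/423] → run C
t=2: vr[E=1024/423] → run E
t=3: vr[D=485888/111249 E=485888/111249] → run D
t=4: vr[D=1630375424/347208129 E=485888/111249] → run E
t=5: vr[D=1630375424/347208129 E=702464/111249 H=1630375424/347208129] → run D
t=6: vr[D=1744294400/347208129 E=702464/111249 F=1630375424/347208129 H=1630375424/347208129] → run F
t=7: vr[D=1744294400/347208129 E=702464/111249 F=2437530540544/443384780733 H=1630375424/347208129] → run H
t=8: vr[D=1744294400/347208129 E=702464/111249 F=2437530540544/443384780733 H=1423437026816/227421324495] → run D
t=9: vr[D=1858213376/347208129 E=702464/111249 F=2437530540544/443384780733 H=1423437026816/227421324495] → run D
t=10: vr[D=1972132352/347208129 E=702464/111249 F=2437530540544/443384780733 H=1423437026816/227421324495] → run F
t=11: vr[D=1972132352/347208129 E=702464/111249 F=2793071664640/443384780733 H=1423437026816/227421324495] → run D
t=12: vr[D=2086051328/347208129 E=702464/111249 F=2793071664640/443384780733 H=1423437026816/227421324495] → run D
t=13: vr[D=2199970304/347208129 E=702464/111249 F=2793071664640/443384780733 H=1423437026816/227421324495] → run H
t=14: vr[D=2199970304/347208129 E=702464/111249 F=2793071664640/443384780733] → run F
t=15: vr[D=2199970304/347208129 E=702464/111249 F=3148612788736/443384780733] → run E
t=16: vr[D=2199970304/347208129 E=919040/111249 F=3148612788736/443384780733] → run D
t=17: vr[D=2313889280/347208129 E=919040/111249 F=3148612788736/443384780733] → run D
t=18: vr[E=919040/111249 F=3148612788736/443384780733] → run F
t=19: vr[E=919040/111249 F=3504153912832/443384780733] → run F
t=20: vr[E=919040/111249 F=3859695036928/443384780733] → run E
t=21: vr[E=1135616/111249 F=3859695036928/443384780733] → run F
t=22: vr[E=1135616/111249 F=4215236161024/443384780733] → run F
t=23: vr[E=1135616/111249] → run E
t=24: vr[E=1352192/111249] → run E
t=25: (idle)
t=26: (idle)
t=27: (idle)
t=28: (idle)
t=29: (idle)
t=30: (idle)

context switches = 18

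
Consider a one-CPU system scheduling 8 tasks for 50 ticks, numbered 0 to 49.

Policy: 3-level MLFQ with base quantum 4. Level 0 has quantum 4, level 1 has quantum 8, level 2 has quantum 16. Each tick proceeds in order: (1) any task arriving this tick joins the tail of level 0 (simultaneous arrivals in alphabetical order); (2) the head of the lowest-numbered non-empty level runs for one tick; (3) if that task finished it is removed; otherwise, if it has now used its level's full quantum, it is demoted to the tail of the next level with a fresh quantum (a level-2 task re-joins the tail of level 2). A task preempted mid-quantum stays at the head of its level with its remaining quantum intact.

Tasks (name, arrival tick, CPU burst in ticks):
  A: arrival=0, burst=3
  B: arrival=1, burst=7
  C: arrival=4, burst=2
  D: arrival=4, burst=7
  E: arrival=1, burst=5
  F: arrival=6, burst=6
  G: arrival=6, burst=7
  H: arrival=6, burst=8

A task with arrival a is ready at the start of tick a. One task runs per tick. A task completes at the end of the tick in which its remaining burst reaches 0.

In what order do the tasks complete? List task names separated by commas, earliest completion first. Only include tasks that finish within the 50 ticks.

t=0: L0/L1/L2 = A/-/- → run A
t=1: L0/L1/L2 = ABE/-/- → run A
t=2: L0/L1/L2 = ABE/-/- → run A
t=3: L0/L1/L2 = BE/-/- → run B
t=4: L0/L1/L2 = BECD/-/- → run B
t=5: L0/L1/L2 = BECD/-/- → run B
t=6: L0/L1/L2 = BECDFGH/-/- → run B
t=7: L0/L1/L2 = ECDFGH/B/- → run E
t=8: L0/L1/L2 = ECDFGH/B/- → run E
t=9: L0/L1/L2 = ECDFGH/B/- → run E
t=10: L0/L1/L2 = ECDFGH/B/- → run E
t=11: L0/L1/L2 = CDFGH/BE/- → run C
t=12: L0/L1/L2 = CDFGH/BE/- → run C
t=13: L0/L1/L2 = DFGH/BE/- → run D
t=14: L0/L1/L2 = DFGH/BE/- → run D
t=15: L0/L1/L2 = DFGH/BE/- → run D
t=16: L0/L1/L2 = DFGH/BE/- → run D
t=17: L0/L1/L2 = FGH/BED/- → run F
t=18: L0/L1/L2 = FGH/BED/- → run F
t=19: L0/L1/L2 = FGH/BED/- → run F
t=20: L0/L1/L2 = FGH/BED/- → run F
t=21: L0/L1/L2 = GH/BEDF/- → run G
t=22: L0/L1/L2 = GH/BEDF/- → run G
t=23: L0/L1/L2 = GH/BEDF/- → run G
t=24: L0/L1/L2 = GH/BEDF/- → run G
t=25: L0/L1/L2 = H/BEDFG/- → run H
t=26: L0/L1/L2 = H/BEDFG/- → run H
t=27: L0/L1/L2 = H/BEDFG/- → run H
t=28: L0/L1/L2 = H/BEDFG/- → run H
t=29: L0/L1/L2 = -/BEDFGH/- → run B
t=30: L0/L1/L2 = -/BEDFGH/- → run B
t=31: L0/L1/L2 = -/BEDFGH/- → run B
t=32: L0/L1/L2 = -/EDFGH/- → run E
t=33: L0/L1/L2 = -/DFGH/- → run D
t=34: L0/L1/L2 = -/DFGH/- → run D
t=35: L0/L1/L2 = -/DFGH/- → run D
t=36: L0/L1/L2 = -/FGH/- → run F
t=37: L0/L1/L2 = -/FGH/- → run F
t=38: L0/L1/L2 = -/GH/- → run G
t=39: L0/L1/L2 = -/GH/- → run G
t=40: L0/L1/L2 = -/GH/- → run G
t=41: L0/L1/L2 = -/H/- → run H
t=42: L0/L1/L2 = -/H/- → run H
t=43: L0/L1/L2 = -/H/- → run H
t=44: L0/L1/L2 = -/H/- → run H
t=45: (idle)
t=46: (idle)
t=47: (idle)
t=48: (idle)
t=49: (idle)

completion order = A, C, B, E, D, F, G, H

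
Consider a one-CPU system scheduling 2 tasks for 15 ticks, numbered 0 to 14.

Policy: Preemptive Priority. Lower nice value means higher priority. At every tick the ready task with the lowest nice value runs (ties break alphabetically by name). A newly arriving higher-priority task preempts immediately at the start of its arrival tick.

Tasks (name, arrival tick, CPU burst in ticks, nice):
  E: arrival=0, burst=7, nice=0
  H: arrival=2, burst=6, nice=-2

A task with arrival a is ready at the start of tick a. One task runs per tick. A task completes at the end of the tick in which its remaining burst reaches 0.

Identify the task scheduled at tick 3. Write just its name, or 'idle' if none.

running at tick 3 = H

t=0: ready={E} → run E
t=1: ready={E} → run E
t=2: ready={E,H} → run H
t=3: ready={E,H} → run H
t=4: ready={E,H} → run H
t=5: ready={E,H} → run H
t=6: ready={E,H} → run H
t=7: ready={E,H} → run H
t=8: ready={E} → run E
t=9: ready={E} → run E
t=10: ready={E} → run E
t=11: ready={E} → run E
t=12: ready={E} → run E
t=13: (idle)
t=14: (idle)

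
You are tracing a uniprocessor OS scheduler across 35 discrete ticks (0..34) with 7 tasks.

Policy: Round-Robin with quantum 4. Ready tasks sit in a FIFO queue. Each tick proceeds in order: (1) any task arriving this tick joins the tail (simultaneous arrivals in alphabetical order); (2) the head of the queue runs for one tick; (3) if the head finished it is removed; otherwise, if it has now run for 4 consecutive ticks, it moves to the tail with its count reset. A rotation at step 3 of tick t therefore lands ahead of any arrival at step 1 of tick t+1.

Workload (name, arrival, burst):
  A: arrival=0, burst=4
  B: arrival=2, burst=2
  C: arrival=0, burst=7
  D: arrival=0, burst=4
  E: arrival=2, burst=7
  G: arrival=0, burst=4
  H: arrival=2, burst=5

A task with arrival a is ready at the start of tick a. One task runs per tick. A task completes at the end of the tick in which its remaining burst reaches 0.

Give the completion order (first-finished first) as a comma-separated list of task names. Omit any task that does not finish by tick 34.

completion order = A, D, G, B, C, E, H

t=0: queue=[A,C,D,G] q_used=0 → run A
t=1: queue=[A,C,D,G] q_used=1 → run A
t=2: queue=[A,C,D,G,B,E,H] q_used=2 → run A
t=3: queue=[A,C,D,G,B,E,H] q_used=3 → run A
t=4: queue=[C,D,G,B,E,H] q_used=0 → run C
t=5: queue=[C,D,G,B,E,H] q_used=1 → run C
t=6: queue=[C,D,G,B,E,H] q_used=2 → run C
t=7: queue=[C,D,G,B,E,H] q_used=3 → run C
t=8: queue=[D,G,B,E,H,C] q_used=0 → run D
t=9: queue=[D,G,B,E,H,C] q_used=1 → run D
t=10: queue=[D,G,B,E,H,C] q_used=2 → run D
t=11: queue=[D,G,B,E,H,C] q_used=3 → run D
t=12: queue=[G,B,E,H,C] q_used=0 → run G
t=13: queue=[G,B,E,H,C] q_used=1 → run G
t=14: queue=[G,B,E,H,C] q_used=2 → run G
t=15: queue=[G,B,E,H,C] q_used=3 → run G
t=16: queue=[B,E,H,C] q_used=0 → run B
t=17: queue=[B,E,H,C] q_used=1 → run B
t=18: queue=[E,H,C] q_used=0 → run E
t=19: queue=[E,H,C] q_used=1 → run E
t=20: queue=[E,H,C] q_used=2 → run E
t=21: queue=[E,H,C] q_used=3 → run E
t=22: queue=[H,C,E] q_used=0 → run H
t=23: queue=[H,C,E] q_used=1 → run H
t=24: queue=[H,C,E] q_used=2 → run H
t=25: queue=[H,C,E] q_used=3 → run H
t=26: queue=[C,E,H] q_used=0 → run C
t=27: queue=[C,E,H] q_used=1 → run C
t=28: queue=[C,E,H] q_used=2 → run C
t=29: queue=[E,H] q_used=0 → run E
t=30: queue=[E,H] q_used=1 → run E
t=31: queue=[E,H] q_used=2 → run E
t=32: queue=[H] q_used=0 → run H
t=33: (idle)
t=34: (idle)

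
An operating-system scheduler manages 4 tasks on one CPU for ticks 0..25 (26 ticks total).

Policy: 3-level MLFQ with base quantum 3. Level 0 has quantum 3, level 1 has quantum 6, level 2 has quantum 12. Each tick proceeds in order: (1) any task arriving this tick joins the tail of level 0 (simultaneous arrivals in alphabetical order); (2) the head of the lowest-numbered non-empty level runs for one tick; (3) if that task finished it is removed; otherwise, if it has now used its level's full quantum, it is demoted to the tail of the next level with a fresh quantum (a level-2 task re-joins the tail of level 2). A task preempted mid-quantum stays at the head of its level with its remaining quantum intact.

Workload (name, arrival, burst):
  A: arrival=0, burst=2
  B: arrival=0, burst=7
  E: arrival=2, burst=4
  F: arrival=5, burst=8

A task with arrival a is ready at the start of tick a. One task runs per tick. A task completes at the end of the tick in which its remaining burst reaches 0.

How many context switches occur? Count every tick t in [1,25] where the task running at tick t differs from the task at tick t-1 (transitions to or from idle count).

context switches = 7

t=0: L0/L1/L2 = AB/-/- → run A
t=1: L0/L1/L2 = AB/-/- → run A
t=2: L0/L1/L2 = BE/-/- → run B
t=3: L0/L1/L2 = BE/-/- → run B
t=4: L0/L1/L2 = BE/-/- → run B
t=5: L0/L1/L2 = EF/B/- → run E
t=6: L0/L1/L2 = EF/B/- → run E
t=7: L0/L1/L2 = EF/B/- → run E
t=8: L0/L1/L2 = F/BE/- → run F
t=9: L0/L1/L2 = F/BE/- → run F
t=10: L0/L1/L2 = F/BE/- → run F
t=11: L0/L1/L2 = -/BEF/- → run B
t=12: L0/L1/L2 = -/BEF/- → run B
t=13: L0/L1/L2 = -/BEF/- → run B
t=14: L0/L1/L2 = -/BEF/- → run B
t=15: L0/L1/L2 = -/EF/- → run E
t=16: L0/L1/L2 = -/F/- → run F
t=17: L0/L1/L2 = -/F/- → run F
t=18: L0/L1/L2 = -/F/- → run F
t=19: L0/L1/L2 = -/F/- → run F
t=20: L0/L1/L2 = -/F/- → run F
t=21: (idle)
t=22: (idle)
t=23: (idle)
t=24: (idle)
t=25: (idle)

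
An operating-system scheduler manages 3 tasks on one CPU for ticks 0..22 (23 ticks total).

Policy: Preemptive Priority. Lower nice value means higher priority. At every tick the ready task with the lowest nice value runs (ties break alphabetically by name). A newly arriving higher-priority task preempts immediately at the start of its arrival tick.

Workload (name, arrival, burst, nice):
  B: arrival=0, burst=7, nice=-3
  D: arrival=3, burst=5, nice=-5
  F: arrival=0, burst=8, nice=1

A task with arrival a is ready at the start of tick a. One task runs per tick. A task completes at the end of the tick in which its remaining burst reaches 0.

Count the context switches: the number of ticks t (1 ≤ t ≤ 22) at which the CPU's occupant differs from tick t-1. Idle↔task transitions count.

context switches = 4

t=0: ready={B,F} → run B
t=1: ready={B,F} → run B
t=2: ready={B,F} → run B
t=3: ready={B,D,F} → run D
t=4: ready={B,D,F} → run D
t=5: ready={B,D,F} → run D
t=6: ready={B,D,F} → run D
t=7: ready={B,D,F} → run D
t=8: ready={B,F} → run B
t=9: ready={B,F} → run B
t=10: ready={B,F} → run B
t=11: ready={B,F} → run B
t=12: ready={F} → run F
t=13: ready={F} → run F
t=14: ready={F} → run F
t=15: ready={F} → run F
t=16: ready={F} → run F
t=17: ready={F} → run F
t=18: ready={F} → run F
t=19: ready={F} → run F
t=20: (idle)
t=21: (idle)
t=22: (idle)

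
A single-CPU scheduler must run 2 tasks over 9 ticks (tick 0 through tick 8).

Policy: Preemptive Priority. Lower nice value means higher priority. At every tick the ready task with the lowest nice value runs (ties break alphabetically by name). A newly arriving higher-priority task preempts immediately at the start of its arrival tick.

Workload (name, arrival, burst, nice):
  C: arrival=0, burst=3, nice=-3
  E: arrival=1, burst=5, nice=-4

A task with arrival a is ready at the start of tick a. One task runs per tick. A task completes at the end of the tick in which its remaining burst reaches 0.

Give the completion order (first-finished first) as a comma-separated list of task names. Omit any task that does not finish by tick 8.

completion order = E, C

t=0: ready={C} → run C
t=1: ready={C,E} → run E
t=2: ready={C,E} → run E
t=3: ready={C,E} → run E
t=4: ready={C,E} → run E
t=5: ready={C,E} → run E
t=6: ready={C} → run C
t=7: ready={C} → run C
t=8: (idle)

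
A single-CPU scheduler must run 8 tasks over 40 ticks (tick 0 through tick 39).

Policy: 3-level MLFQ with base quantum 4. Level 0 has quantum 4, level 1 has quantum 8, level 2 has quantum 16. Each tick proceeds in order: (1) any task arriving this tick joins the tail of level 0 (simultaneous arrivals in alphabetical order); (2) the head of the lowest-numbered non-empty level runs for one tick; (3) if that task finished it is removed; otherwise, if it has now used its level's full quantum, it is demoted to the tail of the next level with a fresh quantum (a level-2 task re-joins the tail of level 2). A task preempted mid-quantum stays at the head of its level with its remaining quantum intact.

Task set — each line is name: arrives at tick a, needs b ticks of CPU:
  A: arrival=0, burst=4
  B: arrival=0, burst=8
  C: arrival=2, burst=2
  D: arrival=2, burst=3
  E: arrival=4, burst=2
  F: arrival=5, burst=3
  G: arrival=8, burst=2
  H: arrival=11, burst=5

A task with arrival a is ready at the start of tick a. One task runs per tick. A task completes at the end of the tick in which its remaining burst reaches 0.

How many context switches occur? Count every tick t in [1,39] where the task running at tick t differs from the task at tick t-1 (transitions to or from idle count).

t=0: L0/L1/L2 = AB/-/- → run A
t=1: L0/L1/L2 = AB/-/- → run A
t=2: L0/L1/L2 = ABCD/-/- → run A
t=3: L0/L1/L2 = ABCD/-/- → run A
t=4: L0/L1/L2 = BCDE/-/- → run B
t=5: L0/L1/L2 = BCDEF/-/- → run B
t=6: L0/L1/L2 = BCDEF/-/- → run B
t=7: L0/L1/L2 = BCDEF/-/- → run B
t=8: L0/L1/L2 = CDEFG/B/- → run C
t=9: L0/L1/L2 = CDEFG/B/- → run C
t=10: L0/L1/L2 = DEFG/B/- → run D
t=11: L0/L1/L2 = DEFGH/B/- → run D
t=12: L0/L1/L2 = DEFGH/B/- → run D
t=13: L0/L1/L2 = EFGH/B/- → run E
t=14: L0/L1/L2 = EFGH/B/- → run E
t=15: L0/L1/L2 = FGH/B/- → run F
t=16: L0/L1/L2 = FGH/B/- → run F
t=17: L0/L1/L2 = FGH/B/- → run F
t=18: L0/L1/L2 = GH/B/- → run G
t=19: L0/L1/L2 = GH/B/- → run G
t=20: L0/L1/L2 = H/B/- → run H
t=21: L0/L1/L2 = H/B/- → run H
t=22: L0/L1/L2 = H/B/- → run H
t=23: L0/L1/L2 = H/B/- → run H
t=24: L0/L1/L2 = -/BH/- → run B
t=25: L0/L1/L2 = -/BH/- → run B
t=26: L0/L1/L2 = -/BH/- → run B
t=27: L0/L1/L2 = -/BH/- → run B
t=28: L0/L1/L2 = -/H/- → run H
t=29: (idle)
t=30: (idle)
t=31: (idle)
t=32: (idle)
t=33: (idle)
t=34: (idle)
t=35: (idle)
t=36: (idle)
t=37: (idle)
t=38: (idle)
t=39: (idle)

context switches = 10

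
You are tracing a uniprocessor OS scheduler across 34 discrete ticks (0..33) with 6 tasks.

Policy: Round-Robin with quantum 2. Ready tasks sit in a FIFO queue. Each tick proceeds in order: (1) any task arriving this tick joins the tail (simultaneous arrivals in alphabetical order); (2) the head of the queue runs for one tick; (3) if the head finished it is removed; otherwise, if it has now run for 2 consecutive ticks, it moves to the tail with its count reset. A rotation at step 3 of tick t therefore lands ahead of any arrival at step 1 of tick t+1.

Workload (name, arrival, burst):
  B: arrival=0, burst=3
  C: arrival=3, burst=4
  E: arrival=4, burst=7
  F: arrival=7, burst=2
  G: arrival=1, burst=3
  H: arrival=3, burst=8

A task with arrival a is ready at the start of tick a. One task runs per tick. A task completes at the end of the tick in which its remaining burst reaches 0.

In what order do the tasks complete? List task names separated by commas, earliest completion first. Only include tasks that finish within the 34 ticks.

t=0: queue=[B] q_used=0 → run B
t=1: queue=[B,G] q_used=1 → run B
t=2: queue=[G,B] q_used=0 → run G
t=3: queue=[G,B,C,H] q_used=1 → run G
t=4: queue=[B,C,H,G,E] q_used=0 → run B
t=5: queue=[C,H,G,E] q_used=0 → run C
t=6: queue=[C,H,G,E] q_used=1 → run C
t=7: queue=[H,G,E,C,F] q_used=0 → run H
t=8: queue=[H,G,E,C,F] q_used=1 → run H
t=9: queue=[G,E,C,F,H] q_used=0 → run G
t=10: queue=[E,C,F,H] q_used=0 → run E
t=11: queue=[E,C,F,H] q_used=1 → run E
t=12: queue=[C,F,H,E] q_used=0 → run C
t=13: queue=[C,F,H,E] q_used=1 → run C
t=14: queue=[F,H,E] q_used=0 → run F
t=15: queue=[F,H,E] q_used=1 → run F
t=16: queue=[H,E] q_used=0 → run H
t=17: queue=[H,E] q_used=1 → run H
t=18: queue=[E,H] q_used=0 → run E
t=19: queue=[E,H] q_used=1 → run E
t=20: queue=[H,E] q_used=0 → run H
t=21: queue=[H,E] q_used=1 → run H
t=22: queue=[E,H] q_used=0 → run E
t=23: queue=[E,H] q_used=1 → run E
t=24: queue=[H,E] q_used=0 → run H
t=25: queue=[H,E] q_used=1 → run H
t=26: queue=[E] q_used=0 → run E
t=27: (idle)
t=28: (idle)
t=29: (idle)
t=30: (idle)
t=31: (idle)
t=32: (idle)
t=33: (idle)

completion order = B, G, C, F, H, E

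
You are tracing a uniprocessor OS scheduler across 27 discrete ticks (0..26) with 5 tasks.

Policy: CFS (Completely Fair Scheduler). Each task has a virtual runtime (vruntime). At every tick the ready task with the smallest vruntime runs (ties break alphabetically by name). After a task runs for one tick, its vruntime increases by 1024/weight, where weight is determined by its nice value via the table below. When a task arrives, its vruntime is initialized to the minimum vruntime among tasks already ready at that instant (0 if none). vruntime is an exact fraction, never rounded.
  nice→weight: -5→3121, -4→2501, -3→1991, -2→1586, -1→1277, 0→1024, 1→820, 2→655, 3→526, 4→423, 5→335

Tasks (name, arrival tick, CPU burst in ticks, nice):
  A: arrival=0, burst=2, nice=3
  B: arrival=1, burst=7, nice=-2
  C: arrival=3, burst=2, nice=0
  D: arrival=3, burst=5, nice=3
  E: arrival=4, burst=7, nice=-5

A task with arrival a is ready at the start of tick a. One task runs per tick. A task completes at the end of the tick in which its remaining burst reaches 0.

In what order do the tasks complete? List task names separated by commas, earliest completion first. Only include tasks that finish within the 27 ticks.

completion order = A, C, E, B, D

t=0: vr[A=0] → run A
t=1: vr[A=512/263 B=512/263] → run A
t=2: vr[B=512/263] → run B
t=3: vr[B=540672/208559 C=540672/208559 D=540672/208559] → run B
t=4: vr[B=675328/208559 C=540672/208559 D=540672/208559 E=540672/208559] → run C
t=5: vr[B=675328/208559 C=749231/208559 D=540672/208559 E=540672/208559] → run D
t=6: vr[B=675328/208559 C=749231/208559 D=946688/208559 E=540672/208559] → run E
t=7: vr[B=675328/208559 C=749231/208559 D=946688/208559 E=1901001728/650912639] → run E
t=8: vr[B=675328/208559 C=749231/208559 D=946688/208559 E=2114566144/650912639] → run B
t=9: vr[B=809984/208559 C=749231/208559 D=946688/208559 E=2114566144/650912639] → run E
t=10: vr[B=809984/208559 C=749231/208559 D=946688/208559 E=2328130560/650912639] → run E
t=11: vr[B=809984/208559 C=749231/208559 D=946688/208559 E=2541694976/650912639] → run C
t=12: vr[B=809984/208559 D=946688/208559 E=2541694976/650912639] → run B
t=13: vr[B=944640/208559 D=946688/208559 E=2541694976/650912639] → run E
t=14: vr[B=944640/208559 D=946688/208559 E=2755259392/650912639] → run E
t=15: vr[B=944640/208559 D=946688/208559 E=2968823808/650912639] → run B
t=16: vr[B=1079296/208559 D=946688/208559 E=2968823808/650912639] → run D
t=17: vr[B=1079296/208559 D=1352704/208559 E=2968823808/650912639] → run E
t=18: vr[B=1079296/208559 D=1352704/208559] → run B
t=19: vr[B=1213952/208559 D=1352704/208559] → run B
t=20: vr[D=1352704/208559] → run D
t=21: vr[D=1758720/208559] → run D
t=22: vr[D=2164736/208559] → run D
t=23: (idle)
t=24: (idle)
t=25: (idle)
t=26: (idle)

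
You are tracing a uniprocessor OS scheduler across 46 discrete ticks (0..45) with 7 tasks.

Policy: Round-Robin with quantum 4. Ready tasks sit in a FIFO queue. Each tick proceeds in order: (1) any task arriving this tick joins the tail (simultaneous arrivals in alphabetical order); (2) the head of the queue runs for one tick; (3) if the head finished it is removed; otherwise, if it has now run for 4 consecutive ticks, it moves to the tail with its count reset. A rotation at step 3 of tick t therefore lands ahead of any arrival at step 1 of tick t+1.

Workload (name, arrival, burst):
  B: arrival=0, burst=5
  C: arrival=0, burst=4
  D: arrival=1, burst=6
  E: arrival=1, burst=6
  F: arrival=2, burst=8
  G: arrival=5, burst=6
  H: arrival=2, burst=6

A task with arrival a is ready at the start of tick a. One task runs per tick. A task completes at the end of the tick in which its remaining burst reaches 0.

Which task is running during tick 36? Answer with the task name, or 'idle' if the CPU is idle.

running at tick 36 = F

t=0: queue=[B,C] q_used=0 → run B
t=1: queue=[B,C,D,E] q_used=1 → run B
t=2: queue=[B,C,D,E,F,H] q_used=2 → run B
t=3: queue=[B,C,D,E,F,H] q_used=3 → run B
t=4: queue=[C,D,E,F,H,B] q_used=0 → run C
t=5: queue=[C,D,E,F,H,B,G] q_used=1 → run C
t=6: queue=[C,D,E,F,H,B,G] q_used=2 → run C
t=7: queue=[C,D,E,F,H,B,G] q_used=3 → run C
t=8: queue=[D,E,F,H,B,G] q_used=0 → run D
t=9: queue=[D,E,F,H,B,G] q_used=1 → run D
t=10: queue=[D,E,F,H,B,G] q_used=2 → run D
t=11: queue=[D,E,F,H,B,G] q_used=3 → run D
t=12: queue=[E,F,H,B,G,D] q_used=0 → run E
t=13: queue=[E,F,H,B,G,D] q_used=1 → run E
t=14: queue=[E,F,H,B,G,D] q_used=2 → run E
t=15: queue=[E,F,H,B,G,D] q_used=3 → run E
t=16: queue=[F,H,B,G,D,E] q_used=0 → run F
t=17: queue=[F,H,B,G,D,E] q_used=1 → run F
t=18: queue=[F,H,B,G,D,E] q_used=2 → run F
t=19: queue=[F,H,B,G,D,E] q_used=3 → run F
t=20: queue=[H,B,G,D,E,F] q_used=0 → run H
t=21: queue=[H,B,G,D,E,F] q_used=1 → run H
t=22: queue=[H,B,G,D,E,F] q_used=2 → run H
t=23: queue=[H,B,G,D,E,F] q_used=3 → run H
t=24: queue=[B,G,D,E,F,H] q_used=0 → run B
t=25: queue=[G,D,E,F,H] q_used=0 → run G
t=26: queue=[G,D,E,F,H] q_used=1 → run G
t=27: queue=[G,D,E,F,H] q_used=2 → run G
t=28: queue=[G,D,E,F,H] q_used=3 → run G
t=29: queue=[D,E,F,H,G] q_used=0 → run D
t=30: queue=[D,E,F,H,G] q_used=1 → run D
t=31: queue=[E,F,H,G] q_used=0 → run E
t=32: queue=[E,F,H,G] q_used=1 → run E
t=33: queue=[F,H,G] q_used=0 → run F
t=34: queue=[F,H,G] q_used=1 → run F
t=35: queue=[F,H,G] q_used=2 → run F
t=36: queue=[F,H,G] q_used=3 → run F
t=37: queue=[H,G] q_used=0 → run H
t=38: queue=[H,G] q_used=1 → run H
t=39: queue=[G] q_used=0 → run G
t=40: queue=[G] q_used=1 → run G
t=41: (idle)
t=42: (idle)
t=43: (idle)
t=44: (idle)
t=45: (idle)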